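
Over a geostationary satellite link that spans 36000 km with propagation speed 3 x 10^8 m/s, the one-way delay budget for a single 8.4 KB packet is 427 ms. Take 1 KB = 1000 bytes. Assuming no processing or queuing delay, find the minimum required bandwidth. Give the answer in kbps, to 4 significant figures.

L = 67200 bits.
Propagation delay = 36000000 / 300000000 = 120 ms.
Transmission budget = 427 − 120 = 307 ms.
R ≥ L / t_tx = 67200 bits / 0.307 s = 218.9 kbps.

218.9 kbps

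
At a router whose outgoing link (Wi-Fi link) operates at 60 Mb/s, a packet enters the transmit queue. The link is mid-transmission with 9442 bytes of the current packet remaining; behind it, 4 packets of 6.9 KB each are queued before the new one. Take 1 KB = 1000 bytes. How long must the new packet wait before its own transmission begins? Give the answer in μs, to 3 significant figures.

Each queued packet: L/R = 55200/60000000 = 920 μs.
4 queued → 3680 μs.
Plus remaining 75536 bits of current packet: 1258.93 μs.
Queuing delay = 4940 μs.

4940 μs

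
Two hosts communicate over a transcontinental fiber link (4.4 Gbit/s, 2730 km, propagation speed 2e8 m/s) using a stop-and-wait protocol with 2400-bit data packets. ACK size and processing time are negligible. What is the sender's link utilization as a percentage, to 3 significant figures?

t_tx = L/R = 2400/4400000000 = 5.45455e-07 s.
t_prop = 2730000/200000000 = 0.01365 s; RTT = 0.0273 s.
Cycle = t_tx + RTT = 0.0273005 s.
Utilization = t_tx / cycle = 5.45455e-07/0.0273005 = 0.00200 %.

0.00200 %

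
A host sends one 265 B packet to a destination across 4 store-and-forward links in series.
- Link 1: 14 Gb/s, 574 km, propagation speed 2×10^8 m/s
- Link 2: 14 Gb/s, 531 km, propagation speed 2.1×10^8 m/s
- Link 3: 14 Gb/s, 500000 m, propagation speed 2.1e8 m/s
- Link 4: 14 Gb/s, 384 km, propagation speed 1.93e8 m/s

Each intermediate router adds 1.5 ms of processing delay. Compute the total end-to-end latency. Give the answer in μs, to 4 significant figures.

L = 265 × 8 = 2120 bits.
Transmission delay per hop = L/R = 2120/14000000000 = 0.151429 μs; 4 hops → 0.605714 μs.
Propagation delays (d/s per hop): 2870, 2528.57, 2380.95, 1989.64 μs; sum = 9769.16 μs.
Processing at 3 router(s): 3 × 1.5 ms = 4500 μs.
End-to-end = 14270 μs.

14270 μs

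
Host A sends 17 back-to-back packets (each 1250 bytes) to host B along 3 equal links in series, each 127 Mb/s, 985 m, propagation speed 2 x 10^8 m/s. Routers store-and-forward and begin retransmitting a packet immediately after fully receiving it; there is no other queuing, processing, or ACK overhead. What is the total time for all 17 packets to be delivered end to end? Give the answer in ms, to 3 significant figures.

1.51 ms

Per-hop transmission t_tx = L/R = 10000/127000000 = 0.0787402 ms.
Per-hop propagation t_prop = 985/200000000 = 0.004925 ms.
Pipeline fill: first packet needs 3·t_tx to clear all hops; remaining 16 packets each add one t_tx.
Total = (3+17-1)·t_tx + 3·t_prop = 19·0.0787402 + 3·0.004925 = 1.51 ms.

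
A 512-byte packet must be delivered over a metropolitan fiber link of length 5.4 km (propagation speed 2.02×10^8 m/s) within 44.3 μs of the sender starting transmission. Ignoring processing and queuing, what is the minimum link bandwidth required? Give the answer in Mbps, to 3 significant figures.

L = 4096 bits.
Propagation delay = 5400 / 202000000 = 26.7327 μs.
Transmission budget = 44.3 − 26.7327 = 17.5673 μs.
R ≥ L / t_tx = 4096 bits / 1.75673e-05 s = 233 Mbps.

233 Mbps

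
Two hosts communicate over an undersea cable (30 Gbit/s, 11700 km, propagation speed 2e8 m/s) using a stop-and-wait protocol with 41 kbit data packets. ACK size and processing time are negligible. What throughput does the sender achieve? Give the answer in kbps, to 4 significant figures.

t_tx = L/R = 41000/30000000000 = 1.36667e-06 s.
t_prop = 11700000/200000000 = 0.0585 s; RTT = 0.117 s.
Cycle = t_tx + RTT = 0.117001 s.
Throughput = L / cycle = 41000 / 0.117001 = 350.4 kbps.

350.4 kbps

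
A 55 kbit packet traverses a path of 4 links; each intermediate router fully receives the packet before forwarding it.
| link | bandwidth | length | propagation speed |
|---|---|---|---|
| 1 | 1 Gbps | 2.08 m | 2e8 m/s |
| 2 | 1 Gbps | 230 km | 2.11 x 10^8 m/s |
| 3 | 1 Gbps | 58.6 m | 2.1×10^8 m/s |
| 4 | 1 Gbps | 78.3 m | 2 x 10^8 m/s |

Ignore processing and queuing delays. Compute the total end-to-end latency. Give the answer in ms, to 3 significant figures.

L = 55000 bits.
Transmission delay per hop = L/R = 55000/1000000000 = 0.055 ms; 4 hops → 0.22 ms.
Propagation delays (d/s per hop): 1.04e-05, 1.09005, 0.000279048, 0.0003915 ms; sum = 1.09073 ms.
End-to-end = 1.31 ms.

1.31 ms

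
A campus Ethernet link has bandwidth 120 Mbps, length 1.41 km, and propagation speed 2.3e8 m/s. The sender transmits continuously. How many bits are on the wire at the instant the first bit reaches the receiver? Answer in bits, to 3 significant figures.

736 bits

Propagation delay = 1410 / 2.3e+08 = 6.13043e-06 s.
BDP = R × t_prop = 120000000 × 6.13043e-06 = 735.652 bits.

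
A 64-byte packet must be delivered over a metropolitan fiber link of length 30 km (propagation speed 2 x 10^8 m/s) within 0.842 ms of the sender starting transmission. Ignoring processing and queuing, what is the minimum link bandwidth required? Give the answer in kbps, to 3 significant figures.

740 kbps

L = 512 bits.
Propagation delay = 30000 / 200000000 = 0.15 ms.
Transmission budget = 0.842 − 0.15 = 0.692 ms.
R ≥ L / t_tx = 512 bits / 0.000692 s = 740 kbps.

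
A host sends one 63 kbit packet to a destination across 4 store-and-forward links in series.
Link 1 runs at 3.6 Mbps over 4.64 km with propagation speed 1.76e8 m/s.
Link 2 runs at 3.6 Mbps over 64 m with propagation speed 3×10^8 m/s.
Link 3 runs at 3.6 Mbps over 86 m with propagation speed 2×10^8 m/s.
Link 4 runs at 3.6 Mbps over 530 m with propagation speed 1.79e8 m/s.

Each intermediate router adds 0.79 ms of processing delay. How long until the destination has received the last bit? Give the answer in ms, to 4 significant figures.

72.40 ms

L = 63000 bits.
Transmission delay per hop = L/R = 63000/3600000 = 17.5 ms; 4 hops → 70 ms.
Propagation delays (d/s per hop): 0.0263636, 0.000213333, 0.00043, 0.00296089 ms; sum = 0.0299679 ms.
Processing at 3 router(s): 3 × 0.79 ms = 2.37 ms.
End-to-end = 72.40 ms.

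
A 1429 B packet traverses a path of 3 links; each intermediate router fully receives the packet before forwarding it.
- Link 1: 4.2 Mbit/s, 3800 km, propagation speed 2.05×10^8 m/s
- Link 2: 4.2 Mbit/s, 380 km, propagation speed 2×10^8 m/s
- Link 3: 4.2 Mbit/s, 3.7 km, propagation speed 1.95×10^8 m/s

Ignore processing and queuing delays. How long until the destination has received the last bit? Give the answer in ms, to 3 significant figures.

L = 1429 × 8 = 11432 bits.
Transmission delay per hop = L/R = 11432/4200000 = 2.7219 ms; 3 hops → 8.16571 ms.
Propagation delays (d/s per hop): 18.5366, 1.9, 0.0189744 ms; sum = 20.4556 ms.
End-to-end = 28.6 ms.

28.6 ms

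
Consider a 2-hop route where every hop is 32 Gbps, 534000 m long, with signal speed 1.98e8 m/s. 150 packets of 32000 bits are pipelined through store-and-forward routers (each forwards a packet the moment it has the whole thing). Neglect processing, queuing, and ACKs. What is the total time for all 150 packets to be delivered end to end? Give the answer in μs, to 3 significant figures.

5540 μs

Per-hop transmission t_tx = L/R = 32000/32000000000 = 1 μs.
Per-hop propagation t_prop = 534000/198000000 = 2696.97 μs.
Pipeline fill: first packet needs 2·t_tx to clear all hops; remaining 149 packets each add one t_tx.
Total = (2+150-1)·t_tx + 2·t_prop = 151·1 + 2·2696.97 = 5540 μs.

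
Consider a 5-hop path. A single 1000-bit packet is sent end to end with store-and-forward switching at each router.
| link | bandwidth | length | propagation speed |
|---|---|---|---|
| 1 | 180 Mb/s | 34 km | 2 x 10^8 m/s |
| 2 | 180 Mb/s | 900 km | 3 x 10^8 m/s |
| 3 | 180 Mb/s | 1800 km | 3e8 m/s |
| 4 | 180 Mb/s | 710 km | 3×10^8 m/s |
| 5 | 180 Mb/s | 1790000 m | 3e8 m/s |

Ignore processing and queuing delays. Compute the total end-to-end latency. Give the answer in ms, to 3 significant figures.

Transmission delay per hop = L/R = 1000/180000000 = 0.00555556 ms; 5 hops → 0.0277778 ms.
Propagation delays (d/s per hop): 0.17, 3, 6, 2.36667, 5.96667 ms; sum = 17.5033 ms.
End-to-end = 17.5 ms.

17.5 ms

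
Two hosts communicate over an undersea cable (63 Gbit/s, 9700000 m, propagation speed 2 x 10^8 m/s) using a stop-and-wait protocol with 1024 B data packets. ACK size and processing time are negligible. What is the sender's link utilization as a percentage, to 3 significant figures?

t_tx = L/R = 8192/63000000000 = 1.30032e-07 s.
t_prop = 9700000/200000000 = 0.0485 s; RTT = 0.097 s.
Cycle = t_tx + RTT = 0.0970001 s.
Utilization = t_tx / cycle = 1.30032e-07/0.0970001 = 0.000134 %.

0.000134 %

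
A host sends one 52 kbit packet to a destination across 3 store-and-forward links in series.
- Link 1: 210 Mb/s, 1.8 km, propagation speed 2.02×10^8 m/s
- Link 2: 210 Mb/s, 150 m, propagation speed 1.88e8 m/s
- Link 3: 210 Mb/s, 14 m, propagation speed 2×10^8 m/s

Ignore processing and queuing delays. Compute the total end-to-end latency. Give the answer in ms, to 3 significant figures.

L = 52000 bits.
Transmission delay per hop = L/R = 52000/210000000 = 0.247619 ms; 3 hops → 0.742857 ms.
Propagation delays (d/s per hop): 0.00891089, 0.000797872, 7e-05 ms; sum = 0.00977876 ms.
End-to-end = 0.753 ms.

0.753 ms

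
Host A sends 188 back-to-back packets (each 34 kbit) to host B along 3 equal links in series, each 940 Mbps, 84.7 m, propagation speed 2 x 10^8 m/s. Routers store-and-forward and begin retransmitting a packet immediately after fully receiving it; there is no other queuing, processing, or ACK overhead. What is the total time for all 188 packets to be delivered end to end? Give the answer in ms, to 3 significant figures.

6.87 ms

Per-hop transmission t_tx = L/R = 34000/940000000 = 0.0361702 ms.
Per-hop propagation t_prop = 84.7/200000000 = 0.0004235 ms.
Pipeline fill: first packet needs 3·t_tx to clear all hops; remaining 187 packets each add one t_tx.
Total = (3+188-1)·t_tx + 3·t_prop = 190·0.0361702 + 3·0.0004235 = 6.87 ms.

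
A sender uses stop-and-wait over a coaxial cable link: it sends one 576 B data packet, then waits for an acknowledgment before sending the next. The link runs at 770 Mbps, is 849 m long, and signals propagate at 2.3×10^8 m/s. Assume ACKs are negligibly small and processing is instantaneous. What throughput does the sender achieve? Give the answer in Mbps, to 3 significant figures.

t_tx = L/R = 4608/770000000 = 5.98442e-06 s.
t_prop = 849/2.3e+08 = 3.6913e-06 s; RTT = 7.38261e-06 s.
Cycle = t_tx + RTT = 1.3367e-05 s.
Throughput = L / cycle = 4608 / 1.3367e-05 = 345 Mbps.

345 Mbps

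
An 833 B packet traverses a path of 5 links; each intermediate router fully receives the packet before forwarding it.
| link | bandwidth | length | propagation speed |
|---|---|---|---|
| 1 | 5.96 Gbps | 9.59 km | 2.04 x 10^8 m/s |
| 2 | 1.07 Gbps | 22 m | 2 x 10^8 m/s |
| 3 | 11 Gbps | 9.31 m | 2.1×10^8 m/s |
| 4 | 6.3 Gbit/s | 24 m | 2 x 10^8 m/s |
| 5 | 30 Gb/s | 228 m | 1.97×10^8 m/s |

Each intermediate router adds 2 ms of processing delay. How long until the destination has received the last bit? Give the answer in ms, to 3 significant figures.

L = 833 × 8 = 6664 bits.
Transmission delays (L/R per hop): 0.00111812, 0.00622804, 0.000605818, 0.00105778, 0.000222133 ms; sum = 0.00923189 ms.
Propagation delays (d/s per hop): 0.0470098, 0.00011, 4.43333e-05, 0.00012, 0.00115736 ms; sum = 0.0484415 ms.
Processing at 4 router(s): 4 × 2 ms = 8 ms.
End-to-end = 8.06 ms.

8.06 ms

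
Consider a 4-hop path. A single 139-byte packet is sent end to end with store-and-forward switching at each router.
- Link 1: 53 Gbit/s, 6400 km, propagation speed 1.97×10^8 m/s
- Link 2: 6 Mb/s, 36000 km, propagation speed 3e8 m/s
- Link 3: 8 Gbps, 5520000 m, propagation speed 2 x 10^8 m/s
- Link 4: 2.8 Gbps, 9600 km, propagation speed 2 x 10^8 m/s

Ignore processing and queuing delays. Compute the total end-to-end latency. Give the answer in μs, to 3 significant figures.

228000 μs

L = 139 × 8 = 1112 bits.
Transmission delays (L/R per hop): 0.0209811, 185.333, 0.139, 0.397143 μs; sum = 185.89 μs.
Propagation delays (d/s per hop): 32487.3, 120000, 27600, 48000 μs; sum = 228087 μs.
End-to-end = 228000 μs.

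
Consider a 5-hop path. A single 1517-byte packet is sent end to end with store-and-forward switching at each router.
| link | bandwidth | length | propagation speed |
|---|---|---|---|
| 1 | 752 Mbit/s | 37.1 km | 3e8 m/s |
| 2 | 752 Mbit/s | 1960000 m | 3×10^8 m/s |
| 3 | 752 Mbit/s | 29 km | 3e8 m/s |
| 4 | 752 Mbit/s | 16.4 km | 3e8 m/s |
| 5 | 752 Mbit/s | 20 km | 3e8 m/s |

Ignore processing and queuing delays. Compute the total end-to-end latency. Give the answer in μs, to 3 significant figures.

L = 1517 × 8 = 12136 bits.
Transmission delay per hop = L/R = 12136/752000000 = 16.1383 μs; 5 hops → 80.6915 μs.
Propagation delays (d/s per hop): 123.667, 6533.33, 96.6667, 54.6667, 66.6667 μs; sum = 6875 μs.
End-to-end = 6960 μs.

6960 μs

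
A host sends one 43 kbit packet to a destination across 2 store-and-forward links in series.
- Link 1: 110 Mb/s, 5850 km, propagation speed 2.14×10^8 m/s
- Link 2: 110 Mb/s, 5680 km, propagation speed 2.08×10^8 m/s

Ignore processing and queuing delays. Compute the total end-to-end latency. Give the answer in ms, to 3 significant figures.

55.4 ms

L = 43000 bits.
Transmission delay per hop = L/R = 43000/110000000 = 0.390909 ms; 2 hops → 0.781818 ms.
Propagation delays (d/s per hop): 27.3364, 27.3077 ms; sum = 54.6441 ms.
End-to-end = 55.4 ms.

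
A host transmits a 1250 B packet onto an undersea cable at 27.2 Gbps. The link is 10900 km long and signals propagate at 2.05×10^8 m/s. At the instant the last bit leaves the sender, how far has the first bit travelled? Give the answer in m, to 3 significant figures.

t_tx = L/R = 10000/27200000000 = 3.67647e-07 s.
Distance = s × t_tx = 2.05e+08 × 3.67647e-07 = 75.4 m.

75.4 m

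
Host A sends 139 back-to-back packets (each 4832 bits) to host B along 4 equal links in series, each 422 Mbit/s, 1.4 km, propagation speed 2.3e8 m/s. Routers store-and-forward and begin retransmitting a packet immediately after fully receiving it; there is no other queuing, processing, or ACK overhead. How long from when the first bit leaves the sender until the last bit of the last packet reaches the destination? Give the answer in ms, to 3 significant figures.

Per-hop transmission t_tx = L/R = 4832/422000000 = 0.0114502 ms.
Per-hop propagation t_prop = 1400/2.3e+08 = 0.00608696 ms.
Pipeline fill: first packet needs 4·t_tx to clear all hops; remaining 138 packets each add one t_tx.
Total = (4+139-1)·t_tx + 4·t_prop = 142·0.0114502 + 4·0.00608696 = 1.65 ms.

1.65 ms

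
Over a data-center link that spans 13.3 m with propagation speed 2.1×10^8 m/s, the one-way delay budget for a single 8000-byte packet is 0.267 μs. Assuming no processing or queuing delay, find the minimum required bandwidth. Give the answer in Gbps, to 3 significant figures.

L = 64000 bits.
Propagation delay = 13.3 / 210000000 = 0.0633333 μs.
Transmission budget = 0.267 − 0.0633333 = 0.203667 μs.
R ≥ L / t_tx = 64000 bits / 2.03667e-07 s = 314 Gbps.

314 Gbps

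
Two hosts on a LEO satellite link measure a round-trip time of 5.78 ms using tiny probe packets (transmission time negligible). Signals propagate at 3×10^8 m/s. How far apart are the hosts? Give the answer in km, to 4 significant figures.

867.0 km

One-way propagation = RTT/2 = 2.89 ms.
d = s × t = 300000000 × 0.00289 = 867.0 km.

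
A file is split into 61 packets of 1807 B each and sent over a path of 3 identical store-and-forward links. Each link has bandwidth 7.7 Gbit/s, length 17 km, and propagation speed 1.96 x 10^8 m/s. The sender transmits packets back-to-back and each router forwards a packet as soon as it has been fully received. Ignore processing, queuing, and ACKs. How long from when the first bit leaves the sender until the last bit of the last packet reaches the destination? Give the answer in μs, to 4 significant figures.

378.5 μs

Per-hop transmission t_tx = L/R = 14456/7700000000 = 1.8774 μs.
Per-hop propagation t_prop = 17000/196000000 = 86.7347 μs.
Pipeline fill: first packet needs 3·t_tx to clear all hops; remaining 60 packets each add one t_tx.
Total = (3+61-1)·t_tx + 3·t_prop = 63·1.8774 + 3·86.7347 = 378.5 μs.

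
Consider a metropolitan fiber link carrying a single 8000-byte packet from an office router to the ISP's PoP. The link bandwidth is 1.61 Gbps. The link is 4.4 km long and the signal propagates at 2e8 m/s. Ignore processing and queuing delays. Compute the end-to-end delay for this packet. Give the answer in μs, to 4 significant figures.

L = 8000 × 8 = 64000 bits.
Transmission delay = L/R = 64000 / 1610000000 = 39.7516 μs.
Propagation delay = d/s = 4400 m / 200000000 m/s = 22 μs.
Total = 61.75 μs.

61.75 μs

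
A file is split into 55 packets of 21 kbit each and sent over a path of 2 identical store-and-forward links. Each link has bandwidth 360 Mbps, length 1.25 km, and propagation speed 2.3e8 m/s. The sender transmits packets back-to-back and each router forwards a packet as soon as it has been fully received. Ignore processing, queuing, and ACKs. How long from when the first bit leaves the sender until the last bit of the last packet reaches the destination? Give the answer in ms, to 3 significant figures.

Per-hop transmission t_tx = L/R = 21000/360000000 = 0.0583333 ms.
Per-hop propagation t_prop = 1250/2.3e+08 = 0.00543478 ms.
Pipeline fill: first packet needs 2·t_tx to clear all hops; remaining 54 packets each add one t_tx.
Total = (2+55-1)·t_tx + 2·t_prop = 56·0.0583333 + 2·0.00543478 = 3.28 ms.

3.28 ms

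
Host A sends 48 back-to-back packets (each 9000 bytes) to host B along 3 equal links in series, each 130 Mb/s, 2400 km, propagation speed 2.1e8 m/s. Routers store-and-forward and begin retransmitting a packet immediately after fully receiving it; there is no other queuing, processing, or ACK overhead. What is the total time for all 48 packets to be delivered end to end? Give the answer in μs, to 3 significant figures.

Per-hop transmission t_tx = L/R = 72000/130000000 = 553.846 μs.
Per-hop propagation t_prop = 2400000/210000000 = 11428.6 μs.
Pipeline fill: first packet needs 3·t_tx to clear all hops; remaining 47 packets each add one t_tx.
Total = (3+48-1)·t_tx + 3·t_prop = 50·553.846 + 3·11428.6 = 62000 μs.

62000 μs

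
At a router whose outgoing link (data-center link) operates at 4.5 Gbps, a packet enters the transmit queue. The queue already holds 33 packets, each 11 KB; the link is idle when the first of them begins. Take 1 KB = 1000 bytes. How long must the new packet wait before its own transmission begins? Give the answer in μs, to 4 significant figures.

Each queued packet: L/R = 88000/4500000000 = 19.5556 μs.
33 queued → 645.333 μs.
Queuing delay = 645.3 μs.

645.3 μs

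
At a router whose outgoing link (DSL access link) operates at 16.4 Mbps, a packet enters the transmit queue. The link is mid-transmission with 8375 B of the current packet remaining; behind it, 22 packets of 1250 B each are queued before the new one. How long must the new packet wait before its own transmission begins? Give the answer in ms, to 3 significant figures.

17.5 ms

Each queued packet: L/R = 10000/1.64e+07 = 0.609756 ms.
22 queued → 13.4146 ms.
Plus remaining 67000 bits of current packet: 4.08537 ms.
Queuing delay = 17.5 ms.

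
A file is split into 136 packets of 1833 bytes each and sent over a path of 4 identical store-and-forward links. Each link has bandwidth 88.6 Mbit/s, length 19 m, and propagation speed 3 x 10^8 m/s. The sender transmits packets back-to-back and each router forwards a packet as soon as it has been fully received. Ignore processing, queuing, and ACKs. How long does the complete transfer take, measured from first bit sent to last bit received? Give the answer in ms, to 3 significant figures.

Per-hop transmission t_tx = L/R = 14664/88600000 = 0.165508 ms.
Per-hop propagation t_prop = 19/300000000 = 6.33333e-05 ms.
Pipeline fill: first packet needs 4·t_tx to clear all hops; remaining 135 packets each add one t_tx.
Total = (4+136-1)·t_tx + 4·t_prop = 139·0.165508 + 4·6.33333e-05 = 23.0 ms.

23.0 ms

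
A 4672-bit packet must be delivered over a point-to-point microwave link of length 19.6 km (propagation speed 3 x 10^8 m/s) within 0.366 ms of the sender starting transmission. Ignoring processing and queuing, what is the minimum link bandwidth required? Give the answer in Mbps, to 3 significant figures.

15.5 Mbps

Propagation delay = 19600 / 300000000 = 0.0653333 ms.
Transmission budget = 0.366 − 0.0653333 = 0.300667 ms.
R ≥ L / t_tx = 4672 bits / 0.000300667 s = 15.5 Mbps.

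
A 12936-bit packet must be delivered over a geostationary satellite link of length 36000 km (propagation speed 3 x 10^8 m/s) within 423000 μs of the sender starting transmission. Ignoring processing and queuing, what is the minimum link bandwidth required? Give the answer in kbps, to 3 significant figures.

42.7 kbps

Propagation delay = 36000000 / 300000000 = 120000 μs.
Transmission budget = 423000 − 120000 = 303000 μs.
R ≥ L / t_tx = 12936 bits / 0.303 s = 42.7 kbps.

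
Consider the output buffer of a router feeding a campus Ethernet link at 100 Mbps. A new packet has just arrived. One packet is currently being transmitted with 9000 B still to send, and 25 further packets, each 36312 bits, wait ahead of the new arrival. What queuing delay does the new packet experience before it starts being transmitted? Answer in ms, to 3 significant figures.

Each queued packet: L/R = 36312/100000000 = 0.36312 ms.
25 queued → 9.078 ms.
Plus remaining 72000 bits of current packet: 0.72 ms.
Queuing delay = 9.80 ms.

9.80 ms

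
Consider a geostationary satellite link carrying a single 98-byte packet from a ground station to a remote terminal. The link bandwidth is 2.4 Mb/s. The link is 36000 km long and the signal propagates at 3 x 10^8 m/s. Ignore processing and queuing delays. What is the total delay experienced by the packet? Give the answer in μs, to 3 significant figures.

L = 98 × 8 = 784 bits.
Transmission delay = L/R = 784 / 2400000 = 326.667 μs.
Propagation delay = d/s = 36000000 m / 300000000 m/s = 120000 μs.
Total = 120000 μs.

120000 μs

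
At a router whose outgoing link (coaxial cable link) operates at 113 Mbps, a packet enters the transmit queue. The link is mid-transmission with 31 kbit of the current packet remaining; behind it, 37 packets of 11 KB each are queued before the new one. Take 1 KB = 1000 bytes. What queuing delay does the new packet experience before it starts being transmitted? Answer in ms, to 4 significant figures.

29.09 ms

Each queued packet: L/R = 88000/113000000 = 0.778761 ms.
37 queued → 28.8142 ms.
Plus remaining 31000 bits of current packet: 0.274336 ms.
Queuing delay = 29.09 ms.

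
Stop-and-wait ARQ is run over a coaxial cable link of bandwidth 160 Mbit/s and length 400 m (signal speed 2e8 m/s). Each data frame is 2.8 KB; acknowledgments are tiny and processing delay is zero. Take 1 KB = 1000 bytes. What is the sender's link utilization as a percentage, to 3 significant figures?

97.2 %

t_tx = L/R = 22400/160000000 = 0.00014 s.
t_prop = 400/200000000 = 2e-06 s; RTT = 4e-06 s.
Cycle = t_tx + RTT = 0.000144 s.
Utilization = t_tx / cycle = 0.00014/0.000144 = 97.2 %.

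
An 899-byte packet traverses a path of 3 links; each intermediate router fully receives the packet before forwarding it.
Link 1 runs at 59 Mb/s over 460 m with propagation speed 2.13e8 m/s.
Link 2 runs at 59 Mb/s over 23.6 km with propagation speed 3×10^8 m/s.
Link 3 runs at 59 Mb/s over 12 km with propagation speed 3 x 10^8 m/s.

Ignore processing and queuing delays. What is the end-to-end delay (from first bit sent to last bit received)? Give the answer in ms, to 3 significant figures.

L = 899 × 8 = 7192 bits.
Transmission delay per hop = L/R = 7192/59000000 = 0.121898 ms; 3 hops → 0.365695 ms.
Propagation delays (d/s per hop): 0.00215962, 0.0786667, 0.04 ms; sum = 0.120826 ms.
End-to-end = 0.487 ms.

0.487 ms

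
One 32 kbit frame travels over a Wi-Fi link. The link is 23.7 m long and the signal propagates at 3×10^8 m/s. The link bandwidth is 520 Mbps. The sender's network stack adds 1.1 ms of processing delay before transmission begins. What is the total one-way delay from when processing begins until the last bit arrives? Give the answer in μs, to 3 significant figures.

1160 μs

L = 32000 bits.
Transmission delay = L/R = 32000 / 520000000 = 61.5385 μs.
Propagation delay = d/s = 23.7 m / 300000000 m/s = 0.079 μs.
Plus processing delay 1.1 ms = 1100 μs.
Total = 1160 μs.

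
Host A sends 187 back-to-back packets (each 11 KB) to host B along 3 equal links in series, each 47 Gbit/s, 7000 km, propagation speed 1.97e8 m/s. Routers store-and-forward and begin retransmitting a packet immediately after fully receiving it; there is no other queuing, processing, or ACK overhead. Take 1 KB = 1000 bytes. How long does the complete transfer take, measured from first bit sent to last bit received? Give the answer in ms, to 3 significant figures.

Per-hop transmission t_tx = L/R = 88000/47000000000 = 0.00187234 ms.
Per-hop propagation t_prop = 7000000/197000000 = 35.533 ms.
Pipeline fill: first packet needs 3·t_tx to clear all hops; remaining 186 packets each add one t_tx.
Total = (3+187-1)·t_tx + 3·t_prop = 189·0.00187234 + 3·35.533 = 107 ms.

107 ms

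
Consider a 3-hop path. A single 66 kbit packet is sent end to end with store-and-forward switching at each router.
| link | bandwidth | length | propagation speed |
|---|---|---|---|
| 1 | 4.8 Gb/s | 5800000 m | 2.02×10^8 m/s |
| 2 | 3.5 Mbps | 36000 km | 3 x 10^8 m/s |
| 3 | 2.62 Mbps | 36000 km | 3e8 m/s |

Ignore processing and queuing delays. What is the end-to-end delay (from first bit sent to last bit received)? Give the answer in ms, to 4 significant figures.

L = 66000 bits.
Transmission delays (L/R per hop): 0.01375, 18.8571, 25.1908 ms; sum = 44.0617 ms.
Propagation delays (d/s per hop): 28.7129, 120, 120 ms; sum = 268.713 ms.
End-to-end = 312.8 ms.

312.8 ms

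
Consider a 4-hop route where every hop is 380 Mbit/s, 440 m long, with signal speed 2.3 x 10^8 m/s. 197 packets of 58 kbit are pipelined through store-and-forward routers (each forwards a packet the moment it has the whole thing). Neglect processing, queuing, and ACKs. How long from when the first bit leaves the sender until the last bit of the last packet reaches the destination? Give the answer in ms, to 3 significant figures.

Per-hop transmission t_tx = L/R = 58000/380000000 = 0.152632 ms.
Per-hop propagation t_prop = 440/2.3e+08 = 0.00191304 ms.
Pipeline fill: first packet needs 4·t_tx to clear all hops; remaining 196 packets each add one t_tx.
Total = (4+197-1)·t_tx + 4·t_prop = 200·0.152632 + 4·0.00191304 = 30.5 ms.

30.5 ms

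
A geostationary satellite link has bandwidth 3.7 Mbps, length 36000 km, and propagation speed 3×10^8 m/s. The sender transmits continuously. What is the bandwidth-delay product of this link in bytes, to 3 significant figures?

Propagation delay = 36000000 / 300000000 = 0.12 s.
BDP = R × t_prop = 3700000 × 0.12 = 444000 bits.
In bytes: 444000/8 = 55500 bytes.

55500 bytes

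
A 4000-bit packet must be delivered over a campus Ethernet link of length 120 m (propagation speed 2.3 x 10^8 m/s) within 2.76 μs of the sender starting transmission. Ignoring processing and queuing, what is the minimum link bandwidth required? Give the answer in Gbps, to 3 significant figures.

1.79 Gbps

Propagation delay = 120 / 2.3e+08 = 0.521739 μs.
Transmission budget = 2.76 − 0.521739 = 2.23826 μs.
R ≥ L / t_tx = 4000 bits / 2.23826e-06 s = 1.79 Gbps.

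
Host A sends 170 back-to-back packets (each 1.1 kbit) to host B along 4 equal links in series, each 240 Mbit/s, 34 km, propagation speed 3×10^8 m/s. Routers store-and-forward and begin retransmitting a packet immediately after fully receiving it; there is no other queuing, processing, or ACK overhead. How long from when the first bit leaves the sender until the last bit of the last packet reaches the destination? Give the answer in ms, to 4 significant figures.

Per-hop transmission t_tx = L/R = 1100/240000000 = 0.00458333 ms.
Per-hop propagation t_prop = 34000/300000000 = 0.113333 ms.
Pipeline fill: first packet needs 4·t_tx to clear all hops; remaining 169 packets each add one t_tx.
Total = (4+170-1)·t_tx + 4·t_prop = 173·0.00458333 + 4·0.113333 = 1.246 ms.

1.246 ms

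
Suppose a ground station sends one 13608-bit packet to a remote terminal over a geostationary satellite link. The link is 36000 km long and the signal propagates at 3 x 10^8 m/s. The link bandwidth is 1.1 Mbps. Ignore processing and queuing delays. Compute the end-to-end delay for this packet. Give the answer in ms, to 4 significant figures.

132.4 ms

Transmission delay = L/R = 13608 / 1100000 = 12.3709 ms.
Propagation delay = d/s = 36000000 m / 300000000 m/s = 120 ms.
Total = 132.4 ms.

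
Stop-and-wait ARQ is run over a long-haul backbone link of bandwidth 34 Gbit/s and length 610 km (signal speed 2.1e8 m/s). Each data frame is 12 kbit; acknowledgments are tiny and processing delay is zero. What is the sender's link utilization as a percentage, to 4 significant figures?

0.006075 %

t_tx = L/R = 12000/34000000000 = 3.52941e-07 s.
t_prop = 610000/210000000 = 0.00290476 s; RTT = 0.00580952 s.
Cycle = t_tx + RTT = 0.00580988 s.
Utilization = t_tx / cycle = 3.52941e-07/0.00580988 = 0.006075 %.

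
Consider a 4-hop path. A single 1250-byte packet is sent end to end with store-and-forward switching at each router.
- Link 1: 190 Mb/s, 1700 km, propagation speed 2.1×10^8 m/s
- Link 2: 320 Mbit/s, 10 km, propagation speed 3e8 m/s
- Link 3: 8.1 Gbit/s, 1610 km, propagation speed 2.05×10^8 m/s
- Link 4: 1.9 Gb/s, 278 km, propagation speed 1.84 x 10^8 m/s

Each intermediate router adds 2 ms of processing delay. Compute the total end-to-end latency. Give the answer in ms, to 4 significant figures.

L = 1250 × 8 = 10000 bits.
Transmission delays (L/R per hop): 0.0526316, 0.03125, 0.00123457, 0.00526316 ms; sum = 0.0903793 ms.
Propagation delays (d/s per hop): 8.09524, 0.0333333, 7.85366, 1.51087 ms; sum = 17.4931 ms.
Processing at 3 router(s): 3 × 2 ms = 6 ms.
End-to-end = 23.58 ms.

23.58 ms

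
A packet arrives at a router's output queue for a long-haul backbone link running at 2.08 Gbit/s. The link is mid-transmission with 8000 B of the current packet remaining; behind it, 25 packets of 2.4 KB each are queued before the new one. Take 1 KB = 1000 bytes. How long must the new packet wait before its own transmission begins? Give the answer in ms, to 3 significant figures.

0.262 ms

Each queued packet: L/R = 19200/2080000000 = 0.00923077 ms.
25 queued → 0.230769 ms.
Plus remaining 64000 bits of current packet: 0.0307692 ms.
Queuing delay = 0.262 ms.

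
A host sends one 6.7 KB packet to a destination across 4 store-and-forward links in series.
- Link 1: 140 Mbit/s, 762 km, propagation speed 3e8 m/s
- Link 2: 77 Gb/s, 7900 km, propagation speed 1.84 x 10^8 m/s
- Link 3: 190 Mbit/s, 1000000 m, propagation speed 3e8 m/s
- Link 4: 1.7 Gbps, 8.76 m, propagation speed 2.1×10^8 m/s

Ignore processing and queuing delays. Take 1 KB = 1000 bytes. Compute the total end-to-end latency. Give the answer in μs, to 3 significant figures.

49500 μs

L = 53600 bits.
Transmission delays (L/R per hop): 382.857, 0.696104, 282.105, 31.5294 μs; sum = 697.188 μs.
Propagation delays (d/s per hop): 2540, 42934.8, 3333.33, 0.0417143 μs; sum = 48808.2 μs.
End-to-end = 49500 μs.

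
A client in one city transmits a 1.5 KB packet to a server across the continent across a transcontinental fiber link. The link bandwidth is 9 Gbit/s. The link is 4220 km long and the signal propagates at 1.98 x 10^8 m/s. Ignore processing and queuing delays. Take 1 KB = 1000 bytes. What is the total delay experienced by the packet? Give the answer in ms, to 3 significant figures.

L = 12000 bits.
Transmission delay = L/R = 12000 / 9000000000 = 0.00133333 ms.
Propagation delay = d/s = 4220000 m / 198000000 m/s = 21.3131 ms.
Total = 21.3 ms.

21.3 ms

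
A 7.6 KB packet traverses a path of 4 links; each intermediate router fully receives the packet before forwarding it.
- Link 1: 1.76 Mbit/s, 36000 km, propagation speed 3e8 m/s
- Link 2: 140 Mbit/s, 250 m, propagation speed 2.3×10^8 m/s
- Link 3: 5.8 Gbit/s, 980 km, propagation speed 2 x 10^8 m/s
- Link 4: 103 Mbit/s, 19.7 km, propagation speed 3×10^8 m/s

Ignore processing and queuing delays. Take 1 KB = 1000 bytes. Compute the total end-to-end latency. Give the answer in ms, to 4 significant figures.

L = 60800 bits.
Transmission delays (L/R per hop): 34.5455, 0.434286, 0.0104828, 0.590291 ms; sum = 35.5805 ms.
Propagation delays (d/s per hop): 120, 0.00108696, 4.9, 0.0656667 ms; sum = 124.967 ms.
End-to-end = 160.5 ms.

160.5 ms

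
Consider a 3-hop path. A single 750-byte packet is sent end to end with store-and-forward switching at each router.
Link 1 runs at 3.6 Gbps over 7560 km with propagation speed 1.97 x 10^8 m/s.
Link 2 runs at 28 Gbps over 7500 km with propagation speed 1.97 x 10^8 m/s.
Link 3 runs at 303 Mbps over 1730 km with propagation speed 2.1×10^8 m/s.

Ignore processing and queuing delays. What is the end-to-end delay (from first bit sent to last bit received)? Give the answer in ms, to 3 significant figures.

L = 750 × 8 = 6000 bits.
Transmission delays (L/R per hop): 0.00166667, 0.000214286, 0.019802 ms; sum = 0.0216829 ms.
Propagation delays (d/s per hop): 38.3756, 38.0711, 8.2381 ms; sum = 84.6848 ms.
End-to-end = 84.7 ms.

84.7 ms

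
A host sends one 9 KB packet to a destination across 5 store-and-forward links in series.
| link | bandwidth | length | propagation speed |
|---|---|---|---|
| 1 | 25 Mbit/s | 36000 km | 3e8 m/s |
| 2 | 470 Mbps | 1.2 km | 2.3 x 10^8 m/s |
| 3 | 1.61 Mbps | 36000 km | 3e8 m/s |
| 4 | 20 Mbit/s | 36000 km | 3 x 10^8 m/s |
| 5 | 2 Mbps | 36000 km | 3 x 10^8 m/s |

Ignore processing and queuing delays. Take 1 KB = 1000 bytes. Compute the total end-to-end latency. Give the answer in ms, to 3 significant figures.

L = 72000 bits.
Transmission delays (L/R per hop): 2.88, 0.153191, 44.7205, 3.6, 36 ms; sum = 87.3537 ms.
Propagation delays (d/s per hop): 120, 0.00521739, 120, 120, 120 ms; sum = 480.005 ms.
End-to-end = 567 ms.

567 ms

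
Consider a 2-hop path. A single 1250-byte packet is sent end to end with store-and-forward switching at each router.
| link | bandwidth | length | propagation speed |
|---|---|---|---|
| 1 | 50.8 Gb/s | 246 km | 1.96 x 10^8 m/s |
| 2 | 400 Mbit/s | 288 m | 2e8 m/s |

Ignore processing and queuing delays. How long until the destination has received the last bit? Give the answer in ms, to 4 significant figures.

1.282 ms

L = 1250 × 8 = 10000 bits.
Transmission delays (L/R per hop): 0.00019685, 0.025 ms; sum = 0.0251969 ms.
Propagation delays (d/s per hop): 1.2551, 0.00144 ms; sum = 1.25654 ms.
End-to-end = 1.282 ms.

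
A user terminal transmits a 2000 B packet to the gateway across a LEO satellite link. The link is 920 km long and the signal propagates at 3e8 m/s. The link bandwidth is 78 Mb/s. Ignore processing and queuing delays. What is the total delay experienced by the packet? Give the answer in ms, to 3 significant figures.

L = 2000 × 8 = 16000 bits.
Transmission delay = L/R = 16000 / 78000000 = 0.205128 ms.
Propagation delay = d/s = 920000 m / 300000000 m/s = 3.06667 ms.
Total = 3.27 ms.

3.27 ms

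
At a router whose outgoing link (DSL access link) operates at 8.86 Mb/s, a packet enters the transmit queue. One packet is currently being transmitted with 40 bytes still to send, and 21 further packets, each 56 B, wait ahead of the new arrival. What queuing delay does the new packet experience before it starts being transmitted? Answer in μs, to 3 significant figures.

1100 μs

Each queued packet: L/R = 448/8860000 = 50.5643 μs.
21 queued → 1061.85 μs.
Plus remaining 320 bits of current packet: 36.1174 μs.
Queuing delay = 1100 μs.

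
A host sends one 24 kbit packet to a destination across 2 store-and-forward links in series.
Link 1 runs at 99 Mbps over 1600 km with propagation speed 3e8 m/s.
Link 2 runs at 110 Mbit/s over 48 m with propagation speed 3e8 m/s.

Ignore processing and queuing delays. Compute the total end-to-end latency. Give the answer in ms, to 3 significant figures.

5.79 ms

L = 24000 bits.
Transmission delays (L/R per hop): 0.242424, 0.218182 ms; sum = 0.460606 ms.
Propagation delays (d/s per hop): 5.33333, 0.00016 ms; sum = 5.33349 ms.
End-to-end = 5.79 ms.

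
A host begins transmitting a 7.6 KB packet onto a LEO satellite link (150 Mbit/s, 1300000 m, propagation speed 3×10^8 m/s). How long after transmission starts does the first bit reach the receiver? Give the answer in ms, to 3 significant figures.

4.33 ms

First bit experiences only propagation delay: d/s = 1300000/300000000 = 4.33 ms.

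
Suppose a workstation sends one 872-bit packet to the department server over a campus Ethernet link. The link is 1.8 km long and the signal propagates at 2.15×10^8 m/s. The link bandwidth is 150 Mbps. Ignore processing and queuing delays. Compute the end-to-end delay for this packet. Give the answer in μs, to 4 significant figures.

14.19 μs

Transmission delay = L/R = 872 / 150000000 = 5.81333 μs.
Propagation delay = d/s = 1800 m / 215000000 m/s = 8.37209 μs.
Total = 14.19 μs.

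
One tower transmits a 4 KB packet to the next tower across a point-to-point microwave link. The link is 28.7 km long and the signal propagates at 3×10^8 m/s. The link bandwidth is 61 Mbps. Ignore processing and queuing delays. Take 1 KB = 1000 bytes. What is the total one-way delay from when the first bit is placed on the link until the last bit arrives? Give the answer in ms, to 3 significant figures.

L = 32000 bits.
Transmission delay = L/R = 32000 / 61000000 = 0.52459 ms.
Propagation delay = d/s = 28700 m / 300000000 m/s = 0.0956667 ms.
Total = 0.620 ms.

0.620 ms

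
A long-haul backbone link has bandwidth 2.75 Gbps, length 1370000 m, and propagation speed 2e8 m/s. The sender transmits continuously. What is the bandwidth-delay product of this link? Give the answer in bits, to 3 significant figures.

18800000 bits

Propagation delay = 1370000 / 200000000 = 0.00685 s.
BDP = R × t_prop = 2750000000 × 0.00685 = 18837500 bits.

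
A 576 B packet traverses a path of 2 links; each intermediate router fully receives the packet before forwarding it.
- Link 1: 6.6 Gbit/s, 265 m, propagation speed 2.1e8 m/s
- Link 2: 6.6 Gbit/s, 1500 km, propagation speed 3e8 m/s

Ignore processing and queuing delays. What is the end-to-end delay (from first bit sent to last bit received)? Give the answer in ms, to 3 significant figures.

L = 576 × 8 = 4608 bits.
Transmission delay per hop = L/R = 4608/6600000000 = 0.000698182 ms; 2 hops → 0.00139636 ms.
Propagation delays (d/s per hop): 0.0012619, 5 ms; sum = 5.00126 ms.
End-to-end = 5.00 ms.

5.00 ms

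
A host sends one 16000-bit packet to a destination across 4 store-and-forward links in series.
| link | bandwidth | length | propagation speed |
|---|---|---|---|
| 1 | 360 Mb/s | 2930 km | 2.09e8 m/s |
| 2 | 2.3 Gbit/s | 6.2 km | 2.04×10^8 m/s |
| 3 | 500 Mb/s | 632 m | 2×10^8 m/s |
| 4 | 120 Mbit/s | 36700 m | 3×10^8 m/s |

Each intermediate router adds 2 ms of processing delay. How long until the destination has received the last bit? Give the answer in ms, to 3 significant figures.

20.4 ms

Transmission delays (L/R per hop): 0.0444444, 0.00695652, 0.032, 0.133333 ms; sum = 0.216734 ms.
Propagation delays (d/s per hop): 14.0191, 0.0303922, 0.00316, 0.122333 ms; sum = 14.175 ms.
Processing at 3 router(s): 3 × 2 ms = 6 ms.
End-to-end = 20.4 ms.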